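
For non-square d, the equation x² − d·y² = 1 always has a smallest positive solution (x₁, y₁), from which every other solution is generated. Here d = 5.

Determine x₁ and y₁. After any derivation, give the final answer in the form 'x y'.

9 4

[2; 4] for √5; ℓ=1 ⇒ convergent index 1
i=0: a=2 ⇒ p=2, q=1
i=1: a=4 ⇒ p=9, q=4
→ (9, 4).  Check: 9²=81, 5·4²=80, difference 1.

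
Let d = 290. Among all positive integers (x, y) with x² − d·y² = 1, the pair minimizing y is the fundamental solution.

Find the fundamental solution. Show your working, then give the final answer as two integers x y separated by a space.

d=290: √d = [17; 34] (ℓ=1, odd), read p_1/q_1
k=0  a_k=17  p_k/q_k = 17/1
k=1  a_k=34  p_k/q_k = 579/34
(x₁, y₁) = (579, 34);  579² − 290·34² = 1 ✓

579 34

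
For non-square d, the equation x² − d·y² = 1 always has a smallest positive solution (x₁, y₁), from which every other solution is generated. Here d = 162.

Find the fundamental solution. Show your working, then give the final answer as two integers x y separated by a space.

d=162: √d = [12; 1,2,1,2,12,2,1,2,1,24] (ℓ=10, even), read p_9/q_9
step 0: (12, 1)  from 12·(1,0) + (0,1)
…
step 3: (51, 4)  from 1·(38,3) + (13,1)
step 4: (140, 11)  from 2·(51,4) + (38,3)
…
step 6: (3602, 283)  from 2·(1731,136) + (140,11)
step 7: (5333, 419)  from 1·(3602,283) + (1731,136)
step 8: (14268, 1121)  from 2·(5333,419) + (3602,283)
step 9: (19601, 1540)  from 1·(14268,1121) + (5333,419)
→ (19601, 1540).  Check: 19601²=384199201, 162·1540²=384199200, difference 1.

19601 1540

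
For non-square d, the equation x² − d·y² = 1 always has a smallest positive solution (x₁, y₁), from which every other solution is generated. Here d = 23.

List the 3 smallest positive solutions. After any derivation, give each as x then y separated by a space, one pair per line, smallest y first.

d=23: √d = [4; 1,3,1,8] (ℓ=4, even), read p_3/q_3
a_0=4:  p_0=4·1+0=4,  q_0=4·0+1=1
a_1=1:  p_1=1·4+1=5,  q_1=1·1+0=1
a_2=3:  p_2=3·5+4=19,  q_2=3·1+1=4
a_3=1:  p_3=1·19+5=24,  q_3=1·4+1=5
(x₁, y₁) = (24, 5);  24² − 23·5² = 1 ✓
n=2: (24,5)∘(24,5) = (24·24+23·5·5, 24·5+5·24) = (1151,240)
n=3: (1151,240)∘(24,5) = (24·1151+23·5·240, 24·240+5·1151) = (55224,11515)

24 5
1151 240
55224 11515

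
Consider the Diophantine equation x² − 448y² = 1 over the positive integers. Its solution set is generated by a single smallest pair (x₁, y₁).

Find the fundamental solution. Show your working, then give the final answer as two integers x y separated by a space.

127 6

[21; 6,42] for √448; ℓ=2 ⇒ convergent index 1
i=0: a=21 ⇒ p=21, q=1
i=1: a=6 ⇒ p=127, q=6
fundamental: x₁=127, y₁=6  (since 16129 − 448·36 = 1)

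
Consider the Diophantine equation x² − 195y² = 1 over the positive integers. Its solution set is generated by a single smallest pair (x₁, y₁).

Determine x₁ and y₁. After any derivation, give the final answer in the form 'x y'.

14 1

[13; 1,26] for √195; ℓ=2 ⇒ convergent index 1
step 0: (13, 1)  from 13·(1,0) + (0,1)
step 1: (14, 1)  from 1·(13,1) + (1,0)
(x₁, y₁) = (14, 1);  14² − 195·1² = 1 ✓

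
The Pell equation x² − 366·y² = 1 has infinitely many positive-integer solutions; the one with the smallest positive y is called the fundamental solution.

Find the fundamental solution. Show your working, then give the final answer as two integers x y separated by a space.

907925 47458

d=366: √d = [19; 7,1,1,1,2,12,2,1,1,1,7,38] (ℓ=12, even), read p_11/q_11
a_0=19:  p_0=19·1+0=19,  q_0=19·0+1=1
a_1=7:  p_1=7·19+1=134,  q_1=7·1+0=7
…
a_3=1:  p_3=1·153+134=287,  q_3=1·8+7=15
a_4=1:  p_4=1·287+153=440,  q_4=1·15+8=23
a_5=2:  p_5=2·440+287=1167,  q_5=2·23+15=61
a_6=12:  p_6=12·1167+440=14444,  q_6=12·61+23=755
…
a_9=1:  p_9=1·44499+30055=74554,  q_9=1·2326+1571=3897
a_10=1:  p_10=1·74554+44499=119053,  q_10=1·3897+2326=6223
a_11=7:  p_11=7·119053+74554=907925,  q_11=7·6223+3897=47458
fundamental: x₁=907925, y₁=47458  (since 824327805625 − 366·2252261764 = 1)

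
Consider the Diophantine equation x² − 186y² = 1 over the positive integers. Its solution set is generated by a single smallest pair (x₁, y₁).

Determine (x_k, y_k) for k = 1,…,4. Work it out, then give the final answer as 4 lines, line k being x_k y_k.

7501 550
112530001 8251100
1688175067501 123783001650
25326002250120001 1856992582502200

√186 = [13; 1,1,1,3,4,3,1,1,1,26, …], period ℓ=10 (even) → k=9
a_0=13:  p_0=13·1+0=13,  q_0=13·0+1=1
a_1=1:  p_1=1·13+1=14,  q_1=1·1+0=1
…
a_3=1:  p_3=1·27+14=41,  q_3=1·2+1=3
a_4=3:  p_4=3·41+27=150,  q_4=3·3+2=11
…
a_6=3:  p_6=3·641+150=2073,  q_6=3·47+11=152
a_7=1:  p_7=1·2073+641=2714,  q_7=1·152+47=199
a_8=1:  p_8=1·2714+2073=4787,  q_8=1·199+152=351
a_9=1:  p_9=1·4787+2714=7501,  q_9=1·351+199=550
→ (7501, 550).  Check: 7501²=56265001, 186·550²=56265000, difference 1.
n=2: (7501,550)∘(7501,550) = (7501·7501+186·550·550, 7501·550+550·7501) = (112530001,8251100)
n=3: (112530001,8251100)∘(7501,550) = (7501·112530001+186·550·8251100, 7501·8251100+550·112530001) = (1688175067501,123783001650)
n=4: (1688175067501,123783001650)∘(7501,550) = (7501·1688175067501+186·550·123783001650, 7501·123783001650+550·1688175067501) = (25326002250120001,1856992582502200)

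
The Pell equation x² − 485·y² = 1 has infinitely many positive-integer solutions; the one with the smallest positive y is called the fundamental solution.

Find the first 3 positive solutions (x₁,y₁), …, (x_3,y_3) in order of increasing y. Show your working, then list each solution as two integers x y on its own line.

969 44
1877921 85272
3639409929 165257092

d=485: √d = [22; 44] (ℓ=1, odd), read p_1/q_1
k=0  a_k=22  p_k/q_k = 22/1
k=1  a_k=44  p_k/q_k = 969/44
→ (969, 44).  Check: 969²=938961, 485·44²=938960, difference 1.
k=2:  x_2 = 969·969+485·44·44 = 1877921,  y_2 = 969·44+44·969 = 85272
k=3:  x_3 = 969·1877921+485·44·85272 = 3639409929,  y_3 = 969·85272+44·1877921 = 165257092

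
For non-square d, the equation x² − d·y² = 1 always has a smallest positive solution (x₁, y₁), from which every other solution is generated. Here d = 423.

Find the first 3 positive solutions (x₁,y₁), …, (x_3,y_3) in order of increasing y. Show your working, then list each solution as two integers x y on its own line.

4607 224
42448897 2063936
391124132351 19017106080

d=423: √d = [20; 1,1,3,4,3,1,1,40] (ℓ=8, even), read p_7/q_7
step 0: (20, 1)  from 20·(1,0) + (0,1)
step 1: (21, 1)  from 1·(20,1) + (1,0)
…
step 3: (144, 7)  from 3·(41,2) + (21,1)
…
step 5: (1995, 97)  from 3·(617,30) + (144,7)
step 6: (2612, 127)  from 1·(1995,97) + (617,30)
step 7: (4607, 224)  from 1·(2612,127) + (1995,97)
(x₁, y₁) = (4607, 224);  4607² − 423·224² = 1 ✓
k=2:  x_2 = 4607·4607+423·224·224 = 42448897,  y_2 = 4607·224+224·4607 = 2063936
k=3:  x_3 = 4607·42448897+423·224·2063936 = 391124132351,  y_3 = 4607·2063936+224·42448897 = 19017106080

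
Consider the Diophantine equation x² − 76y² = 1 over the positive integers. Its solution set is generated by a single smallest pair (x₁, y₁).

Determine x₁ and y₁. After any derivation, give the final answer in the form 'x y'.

d=76: √d = [8; 1,2,1,1,5,4,5,1,1,2,1,16] (ℓ=12, even), read p_11/q_11
a_0=8:  p_0=8·1+0=8,  q_0=8·0+1=1
…
a_2=2:  p_2=2·9+8=26,  q_2=2·1+1=3
…
a_4=1:  p_4=1·35+26=61,  q_4=1·4+3=7
…
a_6=4:  p_6=4·340+61=1421,  q_6=4·39+7=163
a_7=5:  p_7=5·1421+340=7445,  q_7=5·163+39=854
a_8=1:  p_8=1·7445+1421=8866,  q_8=1·854+163=1017
…
a_10=2:  p_10=2·16311+8866=41488,  q_10=2·1871+1017=4759
a_11=1:  p_11=1·41488+16311=57799,  q_11=1·4759+1871=6630
(x₁, y₁) = (57799, 6630);  57799² − 76·6630² = 1 ✓

57799 6630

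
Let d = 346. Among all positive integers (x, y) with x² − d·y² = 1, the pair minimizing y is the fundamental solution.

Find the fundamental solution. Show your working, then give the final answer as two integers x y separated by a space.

√346 = [18; 1,1,1,1,36, …], period ℓ=5 (odd) → k=9
a_0=18:  p_0=18·1+0=18,  q_0=18·0+1=1
…
a_5=36:  p_5=36·93+56=3404,  q_5=36·5+3=183
a_6=1:  p_6=1·3404+93=3497,  q_6=1·183+5=188
a_7=1:  p_7=1·3497+3404=6901,  q_7=1·188+183=371
a_8=1:  p_8=1·6901+3497=10398,  q_8=1·371+188=559
a_9=1:  p_9=1·10398+6901=17299,  q_9=1·559+371=930
fundamental: x₁=17299, y₁=930  (since 299255401 − 346·864900 = 1)

17299 930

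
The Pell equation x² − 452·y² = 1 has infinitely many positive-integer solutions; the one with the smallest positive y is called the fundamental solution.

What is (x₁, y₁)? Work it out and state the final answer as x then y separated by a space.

1204353 56648

√452 → a₀=21, period (3,1,5,3,10,3,5,1,3,42); ℓ=10 even so k=9
k=0  a_k=21  p_k/q_k = 21/1
k=1  a_k=3  p_k/q_k = 64/3
…
k=3  a_k=5  p_k/q_k = 489/23
k=4  a_k=3  p_k/q_k = 1552/73
…
k=6  a_k=3  p_k/q_k = 49579/2332
k=7  a_k=5  p_k/q_k = 263904/12413
k=8  a_k=1  p_k/q_k = 313483/14745
k=9  a_k=3  p_k/q_k = 1204353/56648
fundamental: x₁=1204353, y₁=56648  (since 1450466148609 − 452·3208995904 = 1)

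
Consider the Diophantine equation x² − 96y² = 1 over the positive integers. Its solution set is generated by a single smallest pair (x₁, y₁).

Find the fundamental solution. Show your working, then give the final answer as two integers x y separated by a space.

[9; 1,3,1,18] for √96; ℓ=4 ⇒ convergent index 3
a_0=9:  p_0=9·1+0=9,  q_0=9·0+1=1
…
a_2=3:  p_2=3·10+9=39,  q_2=3·1+1=4
a_3=1:  p_3=1·39+10=49,  q_3=1·4+1=5
(x₁, y₁) = (49, 5);  49² − 96·5² = 1 ✓

49 5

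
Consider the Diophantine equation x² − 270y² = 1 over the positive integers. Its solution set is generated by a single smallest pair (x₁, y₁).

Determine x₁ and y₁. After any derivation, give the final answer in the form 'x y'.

d=270: √d = [16; 2,3,6,3,2,32] (ℓ=6, even), read p_5/q_5
i=0: a=16 ⇒ p=16, q=1
…
i=2: a=3 ⇒ p=115, q=7
i=3: a=6 ⇒ p=723, q=44
i=4: a=3 ⇒ p=2284, q=139
i=5: a=2 ⇒ p=5291, q=322
(x₁, y₁) = (5291, 322);  5291² − 270·322² = 1 ✓

5291 322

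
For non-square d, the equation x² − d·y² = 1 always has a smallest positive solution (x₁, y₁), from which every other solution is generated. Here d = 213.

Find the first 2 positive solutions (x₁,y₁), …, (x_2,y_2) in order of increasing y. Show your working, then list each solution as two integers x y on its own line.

d=213: √d = [14; 1,1,2,6,1,8,1,6,2,1,1,28] (ℓ=12, even), read p_11/q_11
a_0=14:  p_0=14·1+0=14,  q_0=14·0+1=1
a_1=1:  p_1=1·14+1=15,  q_1=1·1+0=1
…
a_5=1:  p_5=1·467+73=540,  q_5=1·32+5=37
…
a_9=2:  p_9=2·36749+5327=78825,  q_9=2·2518+365=5401
a_10=1:  p_10=1·78825+36749=115574,  q_10=1·5401+2518=7919
a_11=1:  p_11=1·115574+78825=194399,  q_11=1·7919+5401=13320
fundamental: x₁=194399, y₁=13320  (since 37790971201 − 213·177422400 = 1)
(194399+13320√213)^2 = 75581942401 + 5178789360√213

194399 13320
75581942401 5178789360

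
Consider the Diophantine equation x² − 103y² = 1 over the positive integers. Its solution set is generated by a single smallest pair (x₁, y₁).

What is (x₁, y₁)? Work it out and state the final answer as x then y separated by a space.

227528 22419

[10; 6,1,2,1,1,9,1,1,2,1,6,20] for √103; ℓ=12 ⇒ convergent index 11
a_0=10:  p_0=10·1+0=10,  q_0=10·0+1=1
a_1=6:  p_1=6·10+1=61,  q_1=6·1+0=6
a_2=1:  p_2=1·61+10=71,  q_2=1·6+1=7
…
a_10=1:  p_10=1·24266+9611=33877,  q_10=1·2391+947=3338
a_11=6:  p_11=6·33877+24266=227528,  q_11=6·3338+2391=22419
(x₁, y₁) = (227528, 22419);  227528² − 103·22419² = 1 ✓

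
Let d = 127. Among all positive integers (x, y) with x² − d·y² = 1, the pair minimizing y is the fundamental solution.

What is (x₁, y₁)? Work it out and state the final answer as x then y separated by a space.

[11; 3,1,2,2,7,11,7,2,2,1,3,22] for √127; ℓ=12 ⇒ convergent index 11
k=0  a_k=11  p_k/q_k = 11/1
k=1  a_k=3  p_k/q_k = 34/3
k=2  a_k=1  p_k/q_k = 45/4
k=3  a_k=2  p_k/q_k = 124/11
k=4  a_k=2  p_k/q_k = 293/26
…
k=6  a_k=11  p_k/q_k = 24218/2149
…
k=8  a_k=2  p_k/q_k = 367620/32621
…
k=10  a_k=1  p_k/q_k = 1274561/113099
k=11  a_k=3  p_k/q_k = 4730624/419775
→ (4730624, 419775).  Check: 4730624²=22378803429376, 127·419775²=22378803429375, difference 1.

4730624 419775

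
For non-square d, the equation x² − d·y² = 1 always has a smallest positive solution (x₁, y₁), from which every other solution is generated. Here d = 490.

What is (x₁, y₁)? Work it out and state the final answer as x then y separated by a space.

1039681 46968

√490 = [22; 7,2,1,4,4,4,1,2,7,44, …], period ℓ=10 (even) → k=9
a_0=22:  p_0=22·1+0=22,  q_0=22·0+1=1
…
a_3=1:  p_3=1·332+155=487,  q_3=1·15+7=22
a_4=4:  p_4=4·487+332=2280,  q_4=4·22+15=103
…
a_6=4:  p_6=4·9607+2280=40708,  q_6=4·434+103=1839
a_7=1:  p_7=1·40708+9607=50315,  q_7=1·1839+434=2273
a_8=2:  p_8=2·50315+40708=141338,  q_8=2·2273+1839=6385
a_9=7:  p_9=7·141338+50315=1039681,  q_9=7·6385+2273=46968
→ (1039681, 46968).  Check: 1039681²=1080936581761, 490·46968²=1080936581760, difference 1.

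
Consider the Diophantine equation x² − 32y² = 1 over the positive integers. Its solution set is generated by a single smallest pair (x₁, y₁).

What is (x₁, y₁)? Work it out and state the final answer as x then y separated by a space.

√32 → a₀=5, period (1,1,1,10); ℓ=4 even so k=3
i=0: a=5 ⇒ p=5, q=1
…
i=2: a=1 ⇒ p=11, q=2
i=3: a=1 ⇒ p=17, q=3
fundamental: x₁=17, y₁=3  (since 289 − 32·9 = 1)

17 3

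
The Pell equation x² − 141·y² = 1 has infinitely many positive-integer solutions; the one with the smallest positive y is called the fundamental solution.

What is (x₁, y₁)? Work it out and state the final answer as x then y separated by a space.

95 8

√141 → a₀=11, period (1,6,1,22); ℓ=4 even so k=3
k=0  a_k=11  p_k/q_k = 11/1
k=1  a_k=1  p_k/q_k = 12/1
k=2  a_k=6  p_k/q_k = 83/7
k=3  a_k=1  p_k/q_k = 95/8
→ (95, 8).  Check: 95²=9025, 141·8²=9024, difference 1.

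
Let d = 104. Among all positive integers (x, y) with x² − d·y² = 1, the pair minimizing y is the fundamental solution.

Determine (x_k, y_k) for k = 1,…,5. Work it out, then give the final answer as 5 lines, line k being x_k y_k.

d=104: √d = [10; 5,20] (ℓ=2, even), read p_1/q_1
k=0  a_k=10  p_k/q_k = 10/1
k=1  a_k=5  p_k/q_k = 51/5
→ (51, 5).  Check: 51²=2601, 104·5²=2600, difference 1.
(51+5√104)^2 = 5201 + 510√104
(51+5√104)^3 = 530451 + 52015√104
(51+5√104)^4 = 54100801 + 5305020√104
(51+5√104)^5 = 5517751251 + 541060025√104

51 5
5201 510
530451 52015
54100801 5305020
5517751251 541060025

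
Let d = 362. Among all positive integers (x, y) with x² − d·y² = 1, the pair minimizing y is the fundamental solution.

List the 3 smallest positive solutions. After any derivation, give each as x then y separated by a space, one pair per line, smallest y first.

√362 = [19; 38, …], period ℓ=1 (odd) → k=1
i=0: a=19 ⇒ p=19, q=1
i=1: a=38 ⇒ p=723, q=38
fundamental: x₁=723, y₁=38  (since 522729 − 362·1444 = 1)
n=2: (723,38)∘(723,38) = (723·723+362·38·38, 723·38+38·723) = (1045457,54948)
n=3: (1045457,54948)∘(723,38) = (723·1045457+362·38·54948, 723·54948+38·1045457) = (1511730099,79454770)

723 38
1045457 54948
1511730099 79454770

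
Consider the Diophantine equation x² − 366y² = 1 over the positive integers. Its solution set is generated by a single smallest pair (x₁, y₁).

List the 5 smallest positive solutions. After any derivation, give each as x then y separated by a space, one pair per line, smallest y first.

907925 47458
1648655611249 86176609300
2993711291685588725 156483795997357542
5436130649005627630680001 284151100961715516031400
9871197838993875221878594227125 515975776681174635989620332458

[19; 7,1,1,1,2,12,2,1,1,1,7,38] for √366; ℓ=12 ⇒ convergent index 11
a_0=19:  p_0=19·1+0=19,  q_0=19·0+1=1
a_1=7:  p_1=7·19+1=134,  q_1=7·1+0=7
…
a_4=1:  p_4=1·287+153=440,  q_4=1·15+8=23
a_5=2:  p_5=2·440+287=1167,  q_5=2·23+15=61
a_6=12:  p_6=12·1167+440=14444,  q_6=12·61+23=755
…
a_8=1:  p_8=1·30055+14444=44499,  q_8=1·1571+755=2326
a_9=1:  p_9=1·44499+30055=74554,  q_9=1·2326+1571=3897
a_10=1:  p_10=1·74554+44499=119053,  q_10=1·3897+2326=6223
a_11=7:  p_11=7·119053+74554=907925,  q_11=7·6223+3897=47458
fundamental: x₁=907925, y₁=47458  (since 824327805625 − 366·2252261764 = 1)
(907925+47458√366)^2 = 1648655611249 + 86176609300√366
(907925+47458√366)^3 = 2993711291685588725 + 156483795997357542√366
(907925+47458√366)^4 = 5436130649005627630680001 + 284151100961715516031400√366
(907925+47458√366)^5 = 9871197838993875221878594227125 + 515975776681174635989620332458√366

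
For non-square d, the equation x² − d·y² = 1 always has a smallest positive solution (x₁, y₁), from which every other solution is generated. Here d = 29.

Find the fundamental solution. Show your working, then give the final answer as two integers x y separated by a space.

√29 → a₀=5, period (2,1,1,2,10); ℓ=5 odd so k=9
step 0: (5, 1)  from 5·(1,0) + (0,1)
…
step 2: (16, 3)  from 1·(11,2) + (5,1)
step 3: (27, 5)  from 1·(16,3) + (11,2)
step 4: (70, 13)  from 2·(27,5) + (16,3)
…
step 8: (3775, 701)  from 1·(2251,418) + (1524,283)
step 9: (9801, 1820)  from 2·(3775,701) + (2251,418)
fundamental: x₁=9801, y₁=1820  (since 96059601 − 29·3312400 = 1)

9801 1820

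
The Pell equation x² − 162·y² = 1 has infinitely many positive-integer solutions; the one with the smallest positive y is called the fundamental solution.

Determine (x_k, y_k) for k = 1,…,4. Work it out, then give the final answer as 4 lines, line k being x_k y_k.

[12; 1,2,1,2,12,2,1,2,1,24] for √162; ℓ=10 ⇒ convergent index 9
a_0=12:  p_0=12·1+0=12,  q_0=12·0+1=1
a_1=1:  p_1=1·12+1=13,  q_1=1·1+0=1
a_2=2:  p_2=2·13+12=38,  q_2=2·1+1=3
a_3=1:  p_3=1·38+13=51,  q_3=1·3+1=4
a_4=2:  p_4=2·51+38=140,  q_4=2·4+3=11
…
a_6=2:  p_6=2·1731+140=3602,  q_6=2·136+11=283
a_7=1:  p_7=1·3602+1731=5333,  q_7=1·283+136=419
a_8=2:  p_8=2·5333+3602=14268,  q_8=2·419+283=1121
a_9=1:  p_9=1·14268+5333=19601,  q_9=1·1121+419=1540
(x₁, y₁) = (19601, 1540);  19601² − 162·1540² = 1 ✓
k=2:  x_2 = 19601·19601+162·1540·1540 = 768398401,  y_2 = 19601·1540+1540·19601 = 60371080
k=3:  x_3 = 19601·768398401+162·1540·60371080 = 30122754096401,  y_3 = 19601·60371080+1540·768398401 = 2366667076620
k=4:  x_4 = 19601·30122754096401+162·1540·2366667076620 = 1180872205318713601,  y_4 = 19601·2366667076620+1540·30122754096401 = 92778082677286160

19601 1540
768398401 60371080
30122754096401 2366667076620
1180872205318713601 92778082677286160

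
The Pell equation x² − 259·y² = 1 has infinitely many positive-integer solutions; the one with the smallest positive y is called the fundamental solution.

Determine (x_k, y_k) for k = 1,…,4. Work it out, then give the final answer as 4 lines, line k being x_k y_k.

√259 → a₀=16, period (10,1,2,3,4,3,2,1,10,32); ℓ=10 even so k=9
a_0=16:  p_0=16·1+0=16,  q_0=16·0+1=1
…
a_3=2:  p_3=2·177+161=515,  q_3=2·11+10=32
…
a_7=2:  p_7=2·23931+7403=55265,  q_7=2·1487+460=3434
a_8=1:  p_8=1·55265+23931=79196,  q_8=1·3434+1487=4921
a_9=10:  p_9=10·79196+55265=847225,  q_9=10·4921+3434=52644
fundamental: x₁=847225, y₁=52644  (since 717790200625 − 259·2771390736 = 1)
n=2: (847225,52644)∘(847225,52644) = (847225·847225+259·52644·52644, 847225·52644+52644·847225) = (1435580401249,89202625800)
n=3: (1435580401249,89202625800)∘(847225,52644) = (847225·1435580401249+259·52644·89202625800, 847225·89202625800+52644·1435580401249) = (2432519210895520825,151149389286757356)
n=4: (2432519210895520825,151149389286757356)∘(847225,52644) = (847225·2432519210895520825+259·52644·151149389286757356, 847225·151149389286757356+52644·2432519210895520825) = (4121782176900479681520001,256115082676856799248400)

847225 52644
1435580401249 89202625800
2432519210895520825 151149389286757356
4121782176900479681520001 256115082676856799248400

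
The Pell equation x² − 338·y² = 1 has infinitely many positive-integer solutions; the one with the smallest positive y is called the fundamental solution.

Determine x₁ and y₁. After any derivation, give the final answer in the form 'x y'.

114243 6214

√338 = [18; 2,1,1,2,36, …], period ℓ=5 (odd) → k=9
i=0: a=18 ⇒ p=18, q=1
…
i=2: a=1 ⇒ p=55, q=3
…
i=8: a=1 ⇒ p=43958, q=2391
i=9: a=2 ⇒ p=114243, q=6214
→ (114243, 6214).  Check: 114243²=13051463049, 338·6214²=13051463048, difference 1.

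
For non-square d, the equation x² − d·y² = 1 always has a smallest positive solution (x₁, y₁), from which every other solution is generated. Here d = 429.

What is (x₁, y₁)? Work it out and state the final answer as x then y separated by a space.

1524095 73584

[20; 1,2,2,9,1,12,1,9,2,2,1,40] for √429; ℓ=12 ⇒ convergent index 11
a_0=20:  p_0=20·1+0=20,  q_0=20·0+1=1
a_1=1:  p_1=1·20+1=21,  q_1=1·1+0=1
a_2=2:  p_2=2·21+20=62,  q_2=2·1+1=3
a_3=2:  p_3=2·62+21=145,  q_3=2·3+1=7
a_4=9:  p_4=9·145+62=1367,  q_4=9·7+3=66
a_5=1:  p_5=1·1367+145=1512,  q_5=1·66+7=73
a_6=12:  p_6=12·1512+1367=19511,  q_6=12·73+66=942
a_7=1:  p_7=1·19511+1512=21023,  q_7=1·942+73=1015
a_8=9:  p_8=9·21023+19511=208718,  q_8=9·1015+942=10077
…
a_10=2:  p_10=2·438459+208718=1085636,  q_10=2·21169+10077=52415
a_11=1:  p_11=1·1085636+438459=1524095,  q_11=1·52415+21169=73584
fundamental: x₁=1524095, y₁=73584  (since 2322865569025 − 429·5414605056 = 1)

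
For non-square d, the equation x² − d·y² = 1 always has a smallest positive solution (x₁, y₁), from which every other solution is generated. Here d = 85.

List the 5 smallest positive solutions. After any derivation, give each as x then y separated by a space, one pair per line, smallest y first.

285769 30996
163327842721 17715391848
93348068572789129 10125019625991228
53351968415791425367681 5786833466982059076816
30492677324331251603220874249 3307395226041867061019271780

√85 = [9; 4,1,1,4,18, …], period ℓ=5 (odd) → k=9
a_0=9:  p_0=9·1+0=9,  q_0=9·0+1=1
a_1=4:  p_1=4·9+1=37,  q_1=4·1+0=4
…
a_3=1:  p_3=1·46+37=83,  q_3=1·5+4=9
…
a_6=4:  p_6=4·6887+378=27926,  q_6=4·747+41=3029
a_7=1:  p_7=1·27926+6887=34813,  q_7=1·3029+747=3776
a_8=1:  p_8=1·34813+27926=62739,  q_8=1·3776+3029=6805
a_9=4:  p_9=4·62739+34813=285769,  q_9=4·6805+3776=30996
fundamental: x₁=285769, y₁=30996  (since 81663921361 − 85·960752016 = 1)
k=2:  x_2 = 285769·285769+85·30996·30996 = 163327842721,  y_2 = 285769·30996+30996·285769 = 17715391848
k=3:  x_3 = 285769·163327842721+85·30996·17715391848 = 93348068572789129,  y_3 = 285769·17715391848+30996·163327842721 = 10125019625991228
k=4:  x_4 = 285769·93348068572789129+85·30996·10125019625991228 = 53351968415791425367681,  y_4 = 285769·10125019625991228+30996·93348068572789129 = 5786833466982059076816
k=5:  x_5 = 285769·53351968415791425367681+85·30996·5786833466982059076816 = 30492677324331251603220874249,  y_5 = 285769·5786833466982059076816+30996·53351968415791425367681 = 3307395226041867061019271780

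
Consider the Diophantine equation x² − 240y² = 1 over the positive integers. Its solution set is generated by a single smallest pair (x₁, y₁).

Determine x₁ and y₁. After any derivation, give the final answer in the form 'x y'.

d=240: √d = [15; 2,30] (ℓ=2, even), read p_1/q_1
i=0: a=15 ⇒ p=15, q=1
i=1: a=2 ⇒ p=31, q=2
→ (31, 2).  Check: 31²=961, 240·2²=960, difference 1.

31 2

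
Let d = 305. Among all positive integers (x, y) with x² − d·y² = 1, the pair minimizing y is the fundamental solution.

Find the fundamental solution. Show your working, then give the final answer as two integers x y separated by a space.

[17; 2,6,2,34] for √305; ℓ=4 ⇒ convergent index 3
i=0: a=17 ⇒ p=17, q=1
…
i=2: a=6 ⇒ p=227, q=13
i=3: a=2 ⇒ p=489, q=28
(x₁, y₁) = (489, 28);  489² − 305·28² = 1 ✓

489 28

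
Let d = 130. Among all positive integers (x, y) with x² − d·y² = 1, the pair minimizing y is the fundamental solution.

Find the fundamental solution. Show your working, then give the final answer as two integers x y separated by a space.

6499 570

d=130: √d = [11; 2,2,22] (ℓ=3, odd), read p_5/q_5
k=0  a_k=11  p_k/q_k = 11/1
k=1  a_k=2  p_k/q_k = 23/2
…
k=3  a_k=22  p_k/q_k = 1277/112
k=4  a_k=2  p_k/q_k = 2611/229
k=5  a_k=2  p_k/q_k = 6499/570
→ (6499, 570).  Check: 6499²=42237001, 130·570²=42237000, difference 1.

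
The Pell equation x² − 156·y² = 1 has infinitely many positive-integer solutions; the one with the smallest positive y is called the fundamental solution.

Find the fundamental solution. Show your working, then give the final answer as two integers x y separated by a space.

25 2

d=156: √d = [12; 2,24] (ℓ=2, even), read p_1/q_1
step 0: (12, 1)  from 12·(1,0) + (0,1)
step 1: (25, 2)  from 2·(12,1) + (1,0)
fundamental: x₁=25, y₁=2  (since 625 − 156·4 = 1)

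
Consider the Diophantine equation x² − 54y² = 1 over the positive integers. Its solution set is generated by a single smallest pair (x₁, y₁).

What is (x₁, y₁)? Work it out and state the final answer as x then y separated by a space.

485 66

d=54: √d = [7; 2,1,6,1,2,14] (ℓ=6, even), read p_5/q_5
i=0: a=7 ⇒ p=7, q=1
…
i=3: a=6 ⇒ p=147, q=20
i=4: a=1 ⇒ p=169, q=23
i=5: a=2 ⇒ p=485, q=66
→ (485, 66).  Check: 485²=235225, 54·66²=235224, difference 1.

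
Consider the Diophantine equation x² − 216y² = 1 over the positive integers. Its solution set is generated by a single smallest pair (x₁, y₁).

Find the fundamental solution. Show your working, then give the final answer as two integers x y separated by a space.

485 33

√216 → a₀=14, period (1,2,3,2,1,28); ℓ=6 even so k=5
a_0=14:  p_0=14·1+0=14,  q_0=14·0+1=1
…
a_4=2:  p_4=2·147+44=338,  q_4=2·10+3=23
a_5=1:  p_5=1·338+147=485,  q_5=1·23+10=33
→ (485, 33).  Check: 485²=235225, 216·33²=235224, difference 1.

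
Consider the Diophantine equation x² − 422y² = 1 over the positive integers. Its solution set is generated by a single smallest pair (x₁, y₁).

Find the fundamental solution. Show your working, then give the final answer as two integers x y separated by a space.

7022501 341850

√422 → a₀=20, period (1,1,5,2,1,…,1,1,40); ℓ=14 even so k=13
k=0  a_k=20  p_k/q_k = 20/1
…
k=5  a_k=1  p_k/q_k = 719/35
…
k=9  a_k=1  p_k/q_k = 217526/10589
…
k=11  a_k=5  p_k/q_k = 3211821/156349
k=12  a_k=1  p_k/q_k = 3810680/185501
k=13  a_k=1  p_k/q_k = 7022501/341850
fundamental: x₁=7022501, y₁=341850  (since 49315520295001 − 422·116861422500 = 1)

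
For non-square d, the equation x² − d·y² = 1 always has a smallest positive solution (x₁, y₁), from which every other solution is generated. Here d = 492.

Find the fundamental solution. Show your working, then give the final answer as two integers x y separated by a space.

d=492: √d = [22; 5,1,1,10,1,1,5,44] (ℓ=8, even), read p_7/q_7
k=0  a_k=22  p_k/q_k = 22/1
k=1  a_k=5  p_k/q_k = 111/5
…
k=3  a_k=1  p_k/q_k = 244/11
…
k=6  a_k=1  p_k/q_k = 5390/243
k=7  a_k=5  p_k/q_k = 29767/1342
fundamental: x₁=29767, y₁=1342  (since 886074289 − 492·1800964 = 1)

29767 1342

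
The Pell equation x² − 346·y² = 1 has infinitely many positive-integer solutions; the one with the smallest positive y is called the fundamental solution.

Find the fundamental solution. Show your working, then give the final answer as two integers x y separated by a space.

17299 930

[18; 1,1,1,1,36] for √346; ℓ=5 ⇒ convergent index 9
k=0  a_k=18  p_k/q_k = 18/1
…
k=2  a_k=1  p_k/q_k = 37/2
…
k=5  a_k=36  p_k/q_k = 3404/183
k=6  a_k=1  p_k/q_k = 3497/188
k=7  a_k=1  p_k/q_k = 6901/371
k=8  a_k=1  p_k/q_k = 10398/559
k=9  a_k=1  p_k/q_k = 17299/930
fundamental: x₁=17299, y₁=930  (since 299255401 − 346·864900 = 1)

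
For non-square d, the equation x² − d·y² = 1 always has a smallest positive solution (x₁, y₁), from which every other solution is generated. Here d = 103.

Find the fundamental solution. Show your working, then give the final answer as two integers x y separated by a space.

227528 22419

√103 → a₀=10, period (6,1,2,1,1,9,1,1,2,1,6,20); ℓ=12 even so k=11
step 0: (10, 1)  from 10·(1,0) + (0,1)
…
step 2: (71, 7)  from 1·(61,6) + (10,1)
…
step 4: (274, 27)  from 1·(203,20) + (71,7)
…
step 7: (5044, 497)  from 1·(4567,450) + (477,47)
…
step 10: (33877, 3338)  from 1·(24266,2391) + (9611,947)
step 11: (227528, 22419)  from 6·(33877,3338) + (24266,2391)
→ (227528, 22419).  Check: 227528²=51768990784, 103·22419²=51768990783, difference 1.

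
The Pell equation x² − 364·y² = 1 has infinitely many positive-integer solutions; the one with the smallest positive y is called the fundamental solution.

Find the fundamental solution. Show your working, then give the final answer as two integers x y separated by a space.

4954951 259710

√364 → a₀=19, period (12,1,2,3,1,8,1,3,2,1,12,38); ℓ=12 even so k=11
k=0  a_k=19  p_k/q_k = 19/1
k=1  a_k=12  p_k/q_k = 229/12
k=2  a_k=1  p_k/q_k = 248/13
…
k=4  a_k=3  p_k/q_k = 2423/127
k=5  a_k=1  p_k/q_k = 3148/165
k=6  a_k=8  p_k/q_k = 27607/1447
k=7  a_k=1  p_k/q_k = 30755/1612
k=8  a_k=3  p_k/q_k = 119872/6283
k=9  a_k=2  p_k/q_k = 270499/14178
k=10  a_k=1  p_k/q_k = 390371/20461
k=11  a_k=12  p_k/q_k = 4954951/259710
(x₁, y₁) = (4954951, 259710);  4954951² − 364·259710² = 1 ✓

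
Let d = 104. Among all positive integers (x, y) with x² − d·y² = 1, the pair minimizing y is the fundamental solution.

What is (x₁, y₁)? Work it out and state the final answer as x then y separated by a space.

51 5

√104 = [10; 5,20, …], period ℓ=2 (even) → k=1
a_0=10:  p_0=10·1+0=10,  q_0=10·0+1=1
a_1=5:  p_1=5·10+1=51,  q_1=5·1+0=5
fundamental: x₁=51, y₁=5  (since 2601 − 104·25 = 1)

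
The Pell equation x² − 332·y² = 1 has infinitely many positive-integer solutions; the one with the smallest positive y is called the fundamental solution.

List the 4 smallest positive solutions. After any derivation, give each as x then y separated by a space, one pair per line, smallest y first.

[18; 4,1,1,8,1,1,4,36] for √332; ℓ=8 ⇒ convergent index 7
i=0: a=18 ⇒ p=18, q=1
…
i=6: a=1 ⇒ p=2970, q=163
i=7: a=4 ⇒ p=13447, q=738
→ (13447, 738).  Check: 13447²=180821809, 332·738²=180821808, difference 1.
k=2:  x_2 = 13447·13447+332·738·738 = 361643617,  y_2 = 13447·738+738·13447 = 19847772
k=3:  x_3 = 13447·361643617+332·738·19847772 = 9726043422151,  y_3 = 13447·19847772+738·361643617 = 533785979430
k=4:  x_4 = 13447·9726043422151+332·738·533785979430 = 261572211433685377,  y_4 = 13447·533785979430+738·9726043422151 = 14355640110942648

13447 738
361643617 19847772
9726043422151 533785979430
261572211433685377 14355640110942648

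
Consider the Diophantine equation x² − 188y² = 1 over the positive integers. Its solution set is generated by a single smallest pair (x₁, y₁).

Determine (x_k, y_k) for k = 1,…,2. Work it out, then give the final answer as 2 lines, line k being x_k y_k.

√188 → a₀=13, period (1,2,2,6,2,2,1,26); ℓ=8 even so k=7
i=0: a=13 ⇒ p=13, q=1
i=1: a=1 ⇒ p=14, q=1
…
i=5: a=2 ⇒ p=1330, q=97
i=6: a=2 ⇒ p=3277, q=239
i=7: a=1 ⇒ p=4607, q=336
fundamental: x₁=4607, y₁=336  (since 21224449 − 188·112896 = 1)
(x_2, y_2) = (4607·4607 + 188·336·336, 4607·336 + 336·4607) = (42448897, 3095904)

4607 336
42448897 3095904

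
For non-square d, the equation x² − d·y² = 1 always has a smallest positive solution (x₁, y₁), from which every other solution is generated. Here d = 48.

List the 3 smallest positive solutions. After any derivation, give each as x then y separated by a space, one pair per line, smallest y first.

7 1
97 14
1351 195

√48 → a₀=6, period (1,12); ℓ=2 even so k=1
a_0=6:  p_0=6·1+0=6,  q_0=6·0+1=1
a_1=1:  p_1=1·6+1=7,  q_1=1·1+0=1
(x₁, y₁) = (7, 1);  7² − 48·1² = 1 ✓
n=2: (7,1)∘(7,1) = (7·7+48·1·1, 7·1+1·7) = (97,14)
n=3: (97,14)∘(7,1) = (7·97+48·1·14, 7·14+1·97) = (1351,195)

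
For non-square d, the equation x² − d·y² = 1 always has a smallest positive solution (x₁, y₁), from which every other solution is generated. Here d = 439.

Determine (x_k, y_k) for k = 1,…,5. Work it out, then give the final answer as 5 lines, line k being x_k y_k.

√439 = [20; 1,19,1,40, …], period ℓ=4 (even) → k=3
i=0: a=20 ⇒ p=20, q=1
…
i=2: a=19 ⇒ p=419, q=20
i=3: a=1 ⇒ p=440, q=21
(x₁, y₁) = (440, 21);  440² − 439·21² = 1 ✓
n=2: (440,21)∘(440,21) = (440·440+439·21·21, 440·21+21·440) = (387199,18480)
n=3: (387199,18480)∘(440,21) = (440·387199+439·21·18480, 440·18480+21·387199) = (340734680,16262379)
n=4: (340734680,16262379)∘(440,21) = (440·340734680+439·21·16262379, 440·16262379+21·340734680) = (299846131201,14310875040)
n=5: (299846131201,14310875040)∘(440,21) = (440·299846131201+439·21·14310875040, 440·14310875040+21·299846131201) = (263864254722200,12593553772821)

440 21
387199 18480
340734680 16262379
299846131201 14310875040
263864254722200 12593553772821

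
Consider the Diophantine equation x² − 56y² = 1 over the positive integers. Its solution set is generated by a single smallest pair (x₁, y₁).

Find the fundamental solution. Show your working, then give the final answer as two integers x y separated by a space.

15 2

√56 = [7; 2,14, …], period ℓ=2 (even) → k=1
k=0  a_k=7  p_k/q_k = 7/1
k=1  a_k=2  p_k/q_k = 15/2
(x₁, y₁) = (15, 2);  15² − 56·2² = 1 ✓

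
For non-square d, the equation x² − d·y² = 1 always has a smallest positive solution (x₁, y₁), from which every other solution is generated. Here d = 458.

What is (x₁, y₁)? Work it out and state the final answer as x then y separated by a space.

22899 1070

√458 → a₀=21, period (2,2,42); ℓ=3 odd so k=5
a_0=21:  p_0=21·1+0=21,  q_0=21·0+1=1
a_1=2:  p_1=2·21+1=43,  q_1=2·1+0=2
a_2=2:  p_2=2·43+21=107,  q_2=2·2+1=5
…
a_4=2:  p_4=2·4537+107=9181,  q_4=2·212+5=429
a_5=2:  p_5=2·9181+4537=22899,  q_5=2·429+212=1070
fundamental: x₁=22899, y₁=1070  (since 524364201 − 458·1144900 = 1)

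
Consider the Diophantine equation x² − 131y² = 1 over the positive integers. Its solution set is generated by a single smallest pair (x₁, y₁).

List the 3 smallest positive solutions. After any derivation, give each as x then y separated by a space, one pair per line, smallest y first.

d=131: √d = [11; 2,4,11,4,2,22] (ℓ=6, even), read p_5/q_5
step 0: (11, 1)  from 11·(1,0) + (0,1)
step 1: (23, 2)  from 2·(11,1) + (1,0)
…
step 3: (1156, 101)  from 11·(103,9) + (23,2)
step 4: (4727, 413)  from 4·(1156,101) + (103,9)
step 5: (10610, 927)  from 2·(4727,413) + (1156,101)
fundamental: x₁=10610, y₁=927  (since 112572100 − 131·859329 = 1)
k=2:  x_2 = 10610·10610+131·927·927 = 225144199,  y_2 = 10610·927+927·10610 = 19670940
k=3:  x_3 = 10610·225144199+131·927·19670940 = 4777559892170,  y_3 = 10610·19670940+927·225144199 = 417417345873

10610 927
225144199 19670940
4777559892170 417417345873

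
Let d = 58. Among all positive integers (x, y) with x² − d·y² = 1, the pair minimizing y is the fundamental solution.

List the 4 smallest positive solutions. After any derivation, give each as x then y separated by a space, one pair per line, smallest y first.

√58 = [7; 1,1,1,1,1,1,14, …], period ℓ=7 (odd) → k=13
step 0: (7, 1)  from 7·(1,0) + (0,1)
step 1: (8, 1)  from 1·(7,1) + (1,0)
…
step 5: (61, 8)  from 1·(38,5) + (23,3)
…
step 7: (1447, 190)  from 14·(99,13) + (61,8)
…
step 11: (7532, 989)  from 1·(4539,596) + (2993,393)
step 12: (12071, 1585)  from 1·(7532,989) + (4539,596)
step 13: (19603, 2574)  from 1·(12071,1585) + (7532,989)
fundamental: x₁=19603, y₁=2574  (since 384277609 − 58·6625476 = 1)
k=2:  x_2 = 19603·19603+58·2574·2574 = 768555217,  y_2 = 19603·2574+2574·19603 = 100916244
k=3:  x_3 = 19603·768555217+58·2574·100916244 = 30131975818099,  y_3 = 19603·100916244+2574·768555217 = 3956522259690
k=4:  x_4 = 19603·30131975818099+58·2574·3956522259690 = 1181354243155834177,  y_4 = 19603·3956522259690+2574·30131975818099 = 155119411612489896

19603 2574
768555217 100916244
30131975818099 3956522259690
1181354243155834177 155119411612489896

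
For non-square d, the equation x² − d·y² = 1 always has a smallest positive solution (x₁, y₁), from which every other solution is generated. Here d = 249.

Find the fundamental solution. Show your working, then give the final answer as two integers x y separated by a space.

8553815 542076

d=249: √d = [15; 1,3,1,1,5,…,3,1,30] (ℓ=16, even), read p_15/q_15
i=0: a=15 ⇒ p=15, q=1
…
i=3: a=1 ⇒ p=79, q=5
i=4: a=1 ⇒ p=142, q=9
…
i=6: a=1 ⇒ p=931, q=59
…
i=8: a=10 ⇒ p=36751, q=2329
i=9: a=3 ⇒ p=113835, q=7214
i=10: a=1 ⇒ p=150586, q=9543
…
i=12: a=1 ⇒ p=1017351, q=64472
…
i=14: a=3 ⇒ p=6669699, q=422675
i=15: a=1 ⇒ p=8553815, q=542076
(x₁, y₁) = (8553815, 542076);  8553815² − 249·542076² = 1 ✓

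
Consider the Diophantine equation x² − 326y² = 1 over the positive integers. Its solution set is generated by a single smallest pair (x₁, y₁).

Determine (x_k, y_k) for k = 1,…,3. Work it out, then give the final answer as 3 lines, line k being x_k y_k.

√326 → a₀=18, period (18,36); ℓ=2 even so k=1
k=0  a_k=18  p_k/q_k = 18/1
k=1  a_k=18  p_k/q_k = 325/18
fundamental: x₁=325, y₁=18  (since 105625 − 326·324 = 1)
(325+18√326)^2 = 211249 + 11700√326
(325+18√326)^3 = 137311525 + 7604982√326

325 18
211249 11700
137311525 7604982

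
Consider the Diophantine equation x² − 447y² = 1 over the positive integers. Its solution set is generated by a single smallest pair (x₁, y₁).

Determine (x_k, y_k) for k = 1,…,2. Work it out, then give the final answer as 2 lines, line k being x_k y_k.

√447 = [21; 7,42, …], period ℓ=2 (even) → k=1
a_0=21:  p_0=21·1+0=21,  q_0=21·0+1=1
a_1=7:  p_1=7·21+1=148,  q_1=7·1+0=7
→ (148, 7).  Check: 148²=21904, 447·7²=21903, difference 1.
n=2: (148,7)∘(148,7) = (148·148+447·7·7, 148·7+7·148) = (43807,2072)

148 7
43807 2072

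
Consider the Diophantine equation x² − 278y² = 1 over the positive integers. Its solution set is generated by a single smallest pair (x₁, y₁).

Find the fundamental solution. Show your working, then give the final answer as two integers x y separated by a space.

√278 = [16; 1,2,16,2,1,32, …], period ℓ=6 (even) → k=5
step 0: (16, 1)  from 16·(1,0) + (0,1)
…
step 3: (817, 49)  from 16·(50,3) + (17,1)
step 4: (1684, 101)  from 2·(817,49) + (50,3)
step 5: (2501, 150)  from 1·(1684,101) + (817,49)
(x₁, y₁) = (2501, 150);  2501² − 278·150² = 1 ✓

2501 150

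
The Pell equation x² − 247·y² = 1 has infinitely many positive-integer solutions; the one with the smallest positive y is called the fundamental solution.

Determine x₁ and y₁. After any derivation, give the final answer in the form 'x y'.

√247 = [15; 1,2,1,1,9,1,9,1,1,2,1,30, …], period ℓ=12 (even) → k=11
k=0  a_k=15  p_k/q_k = 15/1
…
k=3  a_k=1  p_k/q_k = 63/4
…
k=5  a_k=9  p_k/q_k = 1053/67
…
k=8  a_k=1  p_k/q_k = 12683/807
k=9  a_k=1  p_k/q_k = 24203/1540
k=10  a_k=2  p_k/q_k = 61089/3887
k=11  a_k=1  p_k/q_k = 85292/5427
(x₁, y₁) = (85292, 5427);  85292² − 247·5427² = 1 ✓

85292 5427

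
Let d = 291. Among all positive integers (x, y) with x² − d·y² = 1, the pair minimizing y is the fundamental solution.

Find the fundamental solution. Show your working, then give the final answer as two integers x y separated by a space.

290 17

d=291: √d = [17; 17,34] (ℓ=2, even), read p_1/q_1
i=0: a=17 ⇒ p=17, q=1
i=1: a=17 ⇒ p=290, q=17
→ (290, 17).  Check: 290²=84100, 291·17²=84099, difference 1.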